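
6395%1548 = 203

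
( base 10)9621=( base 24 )ggl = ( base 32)9CL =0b10010110010101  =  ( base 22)jj7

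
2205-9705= - 7500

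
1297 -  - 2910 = 4207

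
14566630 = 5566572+9000058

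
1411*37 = 52207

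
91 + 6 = 97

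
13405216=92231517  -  78826301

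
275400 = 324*850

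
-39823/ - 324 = 39823/324 = 122.91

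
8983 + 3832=12815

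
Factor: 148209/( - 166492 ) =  - 381/428 = - 2^ ( - 2)*3^1*107^(-1)*127^1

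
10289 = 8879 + 1410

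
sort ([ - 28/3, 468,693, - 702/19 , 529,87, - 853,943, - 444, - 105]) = [  -  853, - 444, - 105, - 702/19,  -  28/3, 87,468, 529, 693,  943 ]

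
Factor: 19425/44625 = 37/85 = 5^(-1) * 17^( - 1 )*37^1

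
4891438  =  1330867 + 3560571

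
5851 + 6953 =12804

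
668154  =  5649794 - 4981640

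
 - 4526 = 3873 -8399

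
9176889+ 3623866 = 12800755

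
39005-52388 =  - 13383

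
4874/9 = 541 + 5/9 = 541.56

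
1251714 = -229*( - 5466)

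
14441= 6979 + 7462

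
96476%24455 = 23111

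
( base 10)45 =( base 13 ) 36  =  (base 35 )1a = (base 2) 101101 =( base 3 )1200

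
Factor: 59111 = 13^1*4547^1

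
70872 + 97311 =168183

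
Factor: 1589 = 7^1*227^1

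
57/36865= 57/36865 = 0.00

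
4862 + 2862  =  7724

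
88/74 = 44/37 = 1.19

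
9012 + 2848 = 11860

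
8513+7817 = 16330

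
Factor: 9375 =3^1*5^5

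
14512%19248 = 14512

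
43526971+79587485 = 123114456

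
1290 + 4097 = 5387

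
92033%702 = 71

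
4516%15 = 1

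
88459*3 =265377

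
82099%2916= 451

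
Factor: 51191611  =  51191611^1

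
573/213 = 2+49/71 = 2.69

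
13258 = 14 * 947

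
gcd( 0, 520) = 520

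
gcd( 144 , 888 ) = 24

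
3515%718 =643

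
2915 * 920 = 2681800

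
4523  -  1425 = 3098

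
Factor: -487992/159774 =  - 81332/26629   =  - 2^2*31^ ( - 1)* 859^ (- 1)*20333^1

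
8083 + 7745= 15828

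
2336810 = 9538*245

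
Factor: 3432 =2^3*3^1*11^1*13^1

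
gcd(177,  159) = 3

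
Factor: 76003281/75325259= 3^2 * 8444809^1 *75325259^( - 1)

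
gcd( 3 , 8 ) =1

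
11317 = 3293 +8024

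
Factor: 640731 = 3^1*7^1*13^1 * 2347^1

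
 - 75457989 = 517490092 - 592948081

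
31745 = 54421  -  22676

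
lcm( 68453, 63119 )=4860163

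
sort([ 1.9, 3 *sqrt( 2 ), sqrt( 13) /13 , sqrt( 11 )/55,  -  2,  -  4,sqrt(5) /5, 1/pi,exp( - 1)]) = [ - 4, -2, sqrt (11)/55, sqrt( 13)/13, 1/pi,exp( - 1), sqrt( 5 ) /5, 1.9, 3 * sqrt( 2 ) ] 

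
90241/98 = 90241/98 = 920.83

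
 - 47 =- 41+-6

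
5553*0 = 0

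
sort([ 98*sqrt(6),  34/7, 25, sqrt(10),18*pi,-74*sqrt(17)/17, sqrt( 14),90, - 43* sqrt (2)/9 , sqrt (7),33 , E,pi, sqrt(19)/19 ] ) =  [ - 74 * sqrt( 17)/17, - 43* sqrt(2)/9,sqrt( 19)/19,sqrt( 7 ),E, pi,sqrt( 10),sqrt(14),34/7,25,  33,18 * pi, 90,98*sqrt (6) ]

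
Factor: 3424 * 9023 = 2^5*7^1*107^1 * 1289^1 =30894752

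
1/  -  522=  - 1/522=-  0.00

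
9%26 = 9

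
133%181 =133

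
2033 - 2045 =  - 12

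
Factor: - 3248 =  - 2^4*7^1*29^1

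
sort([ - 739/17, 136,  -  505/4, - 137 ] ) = [-137, - 505/4,-739/17, 136 ]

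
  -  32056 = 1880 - 33936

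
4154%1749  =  656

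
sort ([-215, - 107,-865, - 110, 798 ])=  [-865, - 215, - 110, - 107 , 798]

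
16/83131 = 16/83131= 0.00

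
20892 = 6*3482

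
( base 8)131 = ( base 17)54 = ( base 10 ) 89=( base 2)1011001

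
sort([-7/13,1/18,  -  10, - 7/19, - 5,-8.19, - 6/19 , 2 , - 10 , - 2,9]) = [-10, - 10, - 8.19, - 5,-2, - 7/13, - 7/19, - 6/19 , 1/18,2 , 9]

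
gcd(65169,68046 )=3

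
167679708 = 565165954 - 397486246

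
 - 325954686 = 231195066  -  557149752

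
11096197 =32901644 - 21805447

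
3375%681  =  651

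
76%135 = 76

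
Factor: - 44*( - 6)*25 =6600 = 2^3*3^1*5^2*11^1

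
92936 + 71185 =164121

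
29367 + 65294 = 94661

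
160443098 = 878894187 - 718451089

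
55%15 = 10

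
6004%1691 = 931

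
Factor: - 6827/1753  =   - 1753^( - 1) * 6827^1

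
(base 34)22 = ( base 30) 2a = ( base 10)70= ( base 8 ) 106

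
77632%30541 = 16550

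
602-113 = 489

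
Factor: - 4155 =  -  3^1 * 5^1*277^1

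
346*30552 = 10570992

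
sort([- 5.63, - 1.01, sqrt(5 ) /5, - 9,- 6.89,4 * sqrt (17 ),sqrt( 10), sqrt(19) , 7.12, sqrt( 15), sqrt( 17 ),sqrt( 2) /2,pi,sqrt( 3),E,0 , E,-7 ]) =[ - 9, - 7,  -  6.89, - 5.63, - 1.01,0, sqrt( 5) /5,  sqrt( 2)/2  ,  sqrt( 3),  E, E,  pi, sqrt( 10),sqrt( 15),sqrt(17 ),  sqrt( 19),  7.12, 4*sqrt (17)]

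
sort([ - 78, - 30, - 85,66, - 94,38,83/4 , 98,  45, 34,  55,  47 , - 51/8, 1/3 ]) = [ - 94, - 85,-78, - 30,- 51/8,  1/3, 83/4,34,38  ,  45 , 47,  55,  66,98]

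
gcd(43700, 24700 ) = 1900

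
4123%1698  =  727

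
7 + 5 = 12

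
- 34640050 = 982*( - 35275)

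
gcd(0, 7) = 7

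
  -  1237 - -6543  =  5306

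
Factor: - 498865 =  -5^1*17^1*5869^1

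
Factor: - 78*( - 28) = 2^3*3^1*7^1*13^1 = 2184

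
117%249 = 117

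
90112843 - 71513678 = 18599165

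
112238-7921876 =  - 7809638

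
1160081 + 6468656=7628737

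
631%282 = 67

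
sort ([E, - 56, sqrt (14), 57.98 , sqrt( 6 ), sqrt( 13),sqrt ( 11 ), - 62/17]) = [ - 56,-62/17, sqrt( 6 ),E, sqrt( 11),  sqrt( 13), sqrt ( 14), 57.98] 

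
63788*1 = 63788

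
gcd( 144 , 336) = 48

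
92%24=20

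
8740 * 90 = 786600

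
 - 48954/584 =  - 24477/292 = -83.83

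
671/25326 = 671/25326 = 0.03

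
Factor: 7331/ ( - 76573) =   -  7^(- 1 ) * 7331^1 * 10939^( - 1 )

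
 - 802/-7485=802/7485 = 0.11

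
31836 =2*15918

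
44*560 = 24640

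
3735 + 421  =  4156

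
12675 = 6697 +5978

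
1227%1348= 1227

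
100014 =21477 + 78537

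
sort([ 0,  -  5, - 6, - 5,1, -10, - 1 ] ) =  [ - 10, - 6,-5,  -  5, - 1, 0,1] 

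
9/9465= 3/3155 =0.00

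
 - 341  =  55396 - 55737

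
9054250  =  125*72434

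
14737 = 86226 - 71489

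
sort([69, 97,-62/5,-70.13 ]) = [ - 70.13,-62/5,69, 97 ]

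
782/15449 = 782/15449 = 0.05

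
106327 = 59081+47246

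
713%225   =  38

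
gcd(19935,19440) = 45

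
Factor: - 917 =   -  7^1*131^1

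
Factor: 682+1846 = 2528 = 2^5*79^1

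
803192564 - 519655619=283536945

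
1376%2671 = 1376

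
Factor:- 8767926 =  - 2^1*3^5*18041^1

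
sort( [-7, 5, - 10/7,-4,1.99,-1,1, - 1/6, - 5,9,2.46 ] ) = [ - 7, - 5, -4, - 10/7, - 1, - 1/6, 1,1.99, 2.46,5,9 ]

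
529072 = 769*688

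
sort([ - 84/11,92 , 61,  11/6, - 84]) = [-84,  -  84/11,11/6, 61 , 92 ] 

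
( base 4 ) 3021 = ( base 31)6F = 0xc9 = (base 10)201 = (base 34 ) 5V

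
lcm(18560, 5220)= 167040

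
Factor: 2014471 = 2014471^1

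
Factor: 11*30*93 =2^1*3^2*5^1*11^1*31^1 = 30690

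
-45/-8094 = 15/2698 = 0.01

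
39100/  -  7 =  - 39100/7 = - 5585.71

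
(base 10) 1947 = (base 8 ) 3633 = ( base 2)11110011011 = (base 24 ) 393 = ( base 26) 2MN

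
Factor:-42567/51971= - 3^1*7^1*2027^1*51971^( - 1)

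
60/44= 1 + 4/11 = 1.36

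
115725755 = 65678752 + 50047003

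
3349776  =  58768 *57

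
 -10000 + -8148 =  - 18148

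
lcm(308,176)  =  1232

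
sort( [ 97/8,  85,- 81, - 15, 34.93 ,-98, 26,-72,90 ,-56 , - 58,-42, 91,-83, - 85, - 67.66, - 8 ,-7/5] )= [-98,- 85,- 83, - 81 , - 72,-67.66,  -  58, - 56 ,-42, - 15,-8,-7/5, 97/8 , 26 , 34.93,85 , 90, 91]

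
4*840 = 3360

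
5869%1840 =349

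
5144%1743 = 1658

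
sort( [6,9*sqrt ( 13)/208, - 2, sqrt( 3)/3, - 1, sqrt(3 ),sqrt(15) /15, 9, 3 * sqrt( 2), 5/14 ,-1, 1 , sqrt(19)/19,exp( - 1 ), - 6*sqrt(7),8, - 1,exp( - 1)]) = [ - 6*sqrt(7), - 2 , - 1, - 1 ,-1,9*sqrt( 13)/208,sqrt ( 19)/19,sqrt(15 ) /15,5/14,exp( - 1),exp( - 1) , sqrt(3) /3 , 1 , sqrt(3),3*sqrt( 2), 6, 8,9]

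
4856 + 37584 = 42440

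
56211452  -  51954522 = 4256930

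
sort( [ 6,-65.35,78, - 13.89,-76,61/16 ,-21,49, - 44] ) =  [ - 76,-65.35 ,  -  44,-21, - 13.89,61/16,6,49,78 ]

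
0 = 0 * 36860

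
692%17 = 12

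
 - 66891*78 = -5217498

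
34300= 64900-30600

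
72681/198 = 367+5/66 = 367.08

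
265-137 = 128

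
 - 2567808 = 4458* ( - 576)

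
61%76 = 61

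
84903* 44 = 3735732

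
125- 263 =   -  138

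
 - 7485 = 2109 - 9594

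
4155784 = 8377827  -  4222043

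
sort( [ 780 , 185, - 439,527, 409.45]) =[ - 439,  185,409.45 , 527, 780 ] 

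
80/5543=80/5543 = 0.01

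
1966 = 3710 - 1744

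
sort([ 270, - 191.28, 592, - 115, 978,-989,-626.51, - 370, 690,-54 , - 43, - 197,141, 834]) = [  -  989,-626.51,-370,-197, - 191.28, - 115,-54,-43, 141, 270, 592,690 , 834, 978]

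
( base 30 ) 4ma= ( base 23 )81F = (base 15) 13EA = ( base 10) 4270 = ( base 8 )10256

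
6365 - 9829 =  - 3464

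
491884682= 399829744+92054938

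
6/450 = 1/75  =  0.01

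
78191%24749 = 3944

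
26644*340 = 9058960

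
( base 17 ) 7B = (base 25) 55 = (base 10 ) 130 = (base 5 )1010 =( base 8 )202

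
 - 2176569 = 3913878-6090447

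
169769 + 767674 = 937443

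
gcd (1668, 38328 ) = 12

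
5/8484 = 5/8484 = 0.00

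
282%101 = 80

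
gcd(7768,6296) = 8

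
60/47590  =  6/4759 = 0.00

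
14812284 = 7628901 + 7183383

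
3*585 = 1755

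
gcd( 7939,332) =1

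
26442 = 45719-19277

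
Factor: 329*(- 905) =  - 5^1 * 7^1*47^1*181^1 = - 297745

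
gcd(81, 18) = 9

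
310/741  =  310/741 = 0.42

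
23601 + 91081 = 114682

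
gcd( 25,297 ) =1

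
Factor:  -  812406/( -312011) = 138/53= 2^1 * 3^1 * 23^1 * 53^( - 1)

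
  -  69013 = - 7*9859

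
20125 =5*4025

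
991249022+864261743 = 1855510765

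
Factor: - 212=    -2^2*53^1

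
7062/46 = 3531/23= 153.52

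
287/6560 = 7/160 = 0.04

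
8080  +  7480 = 15560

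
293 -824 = -531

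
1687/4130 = 241/590=0.41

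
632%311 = 10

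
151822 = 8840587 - 8688765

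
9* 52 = 468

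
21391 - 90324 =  - 68933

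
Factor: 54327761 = 137^1 * 541^1*733^1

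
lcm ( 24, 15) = 120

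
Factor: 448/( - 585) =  - 2^6*3^( - 2)*5^(  -  1)*7^1*13^( - 1)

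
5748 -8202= -2454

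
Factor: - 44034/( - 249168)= 41/232 =2^ ( - 3)*29^ ( - 1)*41^1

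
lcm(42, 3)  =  42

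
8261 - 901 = 7360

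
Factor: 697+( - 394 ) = 3^1*101^1=303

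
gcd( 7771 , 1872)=1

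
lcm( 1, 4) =4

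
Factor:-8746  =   - 2^1*4373^1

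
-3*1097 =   -  3291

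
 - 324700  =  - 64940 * 5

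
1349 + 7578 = 8927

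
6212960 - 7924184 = -1711224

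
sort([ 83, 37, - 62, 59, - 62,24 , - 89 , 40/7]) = [- 89,-62, - 62,40/7,24,37 , 59,83] 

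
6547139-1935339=4611800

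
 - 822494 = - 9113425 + 8290931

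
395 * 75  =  29625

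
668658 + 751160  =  1419818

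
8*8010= 64080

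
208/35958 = 8/1383= 0.01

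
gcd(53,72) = 1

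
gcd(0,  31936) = 31936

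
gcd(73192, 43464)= 8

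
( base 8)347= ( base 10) 231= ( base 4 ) 3213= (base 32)77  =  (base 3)22120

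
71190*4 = 284760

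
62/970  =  31/485 = 0.06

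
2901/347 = 8  +  125/347 = 8.36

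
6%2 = 0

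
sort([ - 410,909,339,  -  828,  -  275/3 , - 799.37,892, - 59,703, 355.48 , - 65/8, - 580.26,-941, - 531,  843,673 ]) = [ - 941  , - 828, - 799.37, - 580.26, - 531, - 410, - 275/3, - 59,-65/8, 339,355.48,673 , 703,843 , 892,909 ]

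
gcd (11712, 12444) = 732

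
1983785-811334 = 1172451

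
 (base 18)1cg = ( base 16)22C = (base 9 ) 677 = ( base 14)2ba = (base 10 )556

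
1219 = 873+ 346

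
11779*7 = 82453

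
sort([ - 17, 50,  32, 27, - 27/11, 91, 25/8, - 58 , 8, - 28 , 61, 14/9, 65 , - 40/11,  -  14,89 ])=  [  -  58, - 28  ,-17, - 14, - 40/11, - 27/11, 14/9,25/8, 8 , 27, 32, 50,61, 65, 89,  91]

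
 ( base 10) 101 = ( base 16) 65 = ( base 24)45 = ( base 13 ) 7A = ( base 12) 85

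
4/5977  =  4/5977=0.00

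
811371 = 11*73761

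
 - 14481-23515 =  - 37996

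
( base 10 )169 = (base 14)C1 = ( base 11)144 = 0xa9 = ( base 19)8H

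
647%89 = 24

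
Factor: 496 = 2^4*31^1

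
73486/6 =12247 + 2/3 = 12247.67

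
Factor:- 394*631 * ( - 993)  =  2^1* 3^1*197^1*331^1 * 631^1 = 246873702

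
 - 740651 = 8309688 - 9050339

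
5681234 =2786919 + 2894315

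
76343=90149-13806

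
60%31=29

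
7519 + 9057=16576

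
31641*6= 189846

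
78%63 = 15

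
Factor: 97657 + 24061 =121718 = 2^1*60859^1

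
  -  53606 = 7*( -7658) 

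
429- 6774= -6345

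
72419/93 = 778  +  65/93 = 778.70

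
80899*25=2022475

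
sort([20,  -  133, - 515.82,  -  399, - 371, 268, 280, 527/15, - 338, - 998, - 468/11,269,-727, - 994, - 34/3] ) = [ - 998,-994 , - 727, - 515.82, - 399, - 371, - 338, - 133, - 468/11, - 34/3 , 20, 527/15, 268, 269, 280]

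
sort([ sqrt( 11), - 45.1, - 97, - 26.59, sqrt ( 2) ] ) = [ - 97, - 45.1, - 26.59, sqrt( 2),sqrt( 11)] 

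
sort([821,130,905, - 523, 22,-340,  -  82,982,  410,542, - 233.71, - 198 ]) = [ - 523, - 340,-233.71,-198,-82, 22,  130 , 410, 542,821,905,  982]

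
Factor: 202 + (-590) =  - 388  =  - 2^2*97^1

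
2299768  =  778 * 2956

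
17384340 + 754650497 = 772034837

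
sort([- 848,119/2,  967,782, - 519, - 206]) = [ - 848, - 519, -206,119/2, 782,967 ]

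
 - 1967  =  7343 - 9310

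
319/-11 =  - 29/1 = -29.00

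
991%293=112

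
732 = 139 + 593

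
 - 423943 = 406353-830296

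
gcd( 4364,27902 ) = 2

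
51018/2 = 25509 = 25509.00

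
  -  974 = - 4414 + 3440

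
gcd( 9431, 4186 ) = 1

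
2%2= 0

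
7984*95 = 758480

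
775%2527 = 775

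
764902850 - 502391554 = 262511296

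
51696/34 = 25848/17 = 1520.47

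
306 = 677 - 371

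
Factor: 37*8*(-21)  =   - 2^3 * 3^1  *  7^1*37^1 = - 6216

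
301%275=26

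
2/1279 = 2/1279 = 0.00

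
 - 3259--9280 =6021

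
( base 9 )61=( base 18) 31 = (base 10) 55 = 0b110111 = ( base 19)2H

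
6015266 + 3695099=9710365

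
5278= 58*91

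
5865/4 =5865/4  =  1466.25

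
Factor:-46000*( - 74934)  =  3446964000 = 2^5 *3^2*5^3*23^2 *181^1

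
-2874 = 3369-6243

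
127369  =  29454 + 97915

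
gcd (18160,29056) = 3632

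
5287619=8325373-3037754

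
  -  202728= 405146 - 607874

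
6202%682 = 64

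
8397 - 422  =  7975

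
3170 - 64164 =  - 60994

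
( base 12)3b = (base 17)2D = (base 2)101111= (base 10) 47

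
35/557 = 35/557 = 0.06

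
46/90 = 23/45 = 0.51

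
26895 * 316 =8498820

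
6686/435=15 + 161/435 = 15.37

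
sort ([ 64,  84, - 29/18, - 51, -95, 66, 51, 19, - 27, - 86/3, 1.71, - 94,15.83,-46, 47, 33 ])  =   [ - 95, - 94, - 51, - 46,-86/3,- 27, - 29/18,1.71, 15.83,  19, 33, 47, 51, 64,66 , 84]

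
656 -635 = 21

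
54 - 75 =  - 21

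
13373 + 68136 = 81509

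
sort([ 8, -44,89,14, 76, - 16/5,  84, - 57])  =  [ -57,- 44,  -  16/5,8, 14 , 76, 84,89 ] 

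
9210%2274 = 114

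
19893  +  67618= 87511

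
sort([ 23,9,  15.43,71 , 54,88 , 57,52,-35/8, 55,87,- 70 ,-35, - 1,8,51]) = [ - 70,-35, - 35/8, - 1, 8, 9,15.43,23,51,52,54,55,  57,  71, 87, 88 ]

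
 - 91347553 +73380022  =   - 17967531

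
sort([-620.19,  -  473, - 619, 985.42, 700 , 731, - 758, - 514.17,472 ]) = [-758, - 620.19, - 619, - 514.17 , - 473  ,  472,700, 731, 985.42 ] 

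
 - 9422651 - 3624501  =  -13047152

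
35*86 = 3010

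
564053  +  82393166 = 82957219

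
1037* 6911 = 7166707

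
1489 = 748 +741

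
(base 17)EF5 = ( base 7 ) 15361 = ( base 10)4306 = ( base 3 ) 12220111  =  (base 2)1000011010010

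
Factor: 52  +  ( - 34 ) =2^1*3^2 = 18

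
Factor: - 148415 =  - 5^1*29683^1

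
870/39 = 22 + 4/13 = 22.31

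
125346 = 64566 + 60780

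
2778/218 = 1389/109  =  12.74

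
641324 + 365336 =1006660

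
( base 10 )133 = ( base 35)3s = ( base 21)67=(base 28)4L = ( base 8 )205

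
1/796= 1/796 = 0.00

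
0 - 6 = -6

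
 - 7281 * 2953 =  - 21500793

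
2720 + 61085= 63805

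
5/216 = 5/216 = 0.02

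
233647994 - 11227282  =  222420712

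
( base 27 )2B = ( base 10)65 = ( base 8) 101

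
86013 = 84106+1907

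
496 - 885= - 389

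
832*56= 46592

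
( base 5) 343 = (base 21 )4e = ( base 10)98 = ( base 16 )62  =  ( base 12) 82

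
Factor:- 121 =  - 11^2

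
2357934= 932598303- 930240369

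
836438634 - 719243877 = 117194757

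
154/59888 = 77/29944 = 0.00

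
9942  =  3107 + 6835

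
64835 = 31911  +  32924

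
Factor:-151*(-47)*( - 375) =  - 3^1*5^3*47^1*151^1 = - 2661375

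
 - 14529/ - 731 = 19 + 640/731 = 19.88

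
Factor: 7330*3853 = 2^1*5^1*733^1*3853^1 = 28242490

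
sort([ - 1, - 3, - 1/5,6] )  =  [  -  3, - 1, - 1/5 , 6]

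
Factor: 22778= 2^1*7^1*1627^1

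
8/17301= 8/17301 = 0.00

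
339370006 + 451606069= 790976075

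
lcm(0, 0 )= 0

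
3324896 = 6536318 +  - 3211422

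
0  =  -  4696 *0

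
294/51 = 5 + 13/17 = 5.76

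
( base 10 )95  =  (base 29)38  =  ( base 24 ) 3n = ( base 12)7b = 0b1011111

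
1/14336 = 1/14336 = 0.00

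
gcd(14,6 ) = 2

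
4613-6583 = -1970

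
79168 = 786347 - 707179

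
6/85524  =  1/14254=0.00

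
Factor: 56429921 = 37^1 * 1525133^1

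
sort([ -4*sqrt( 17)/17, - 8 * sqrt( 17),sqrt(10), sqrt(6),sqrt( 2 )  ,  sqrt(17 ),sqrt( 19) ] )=[-8*sqrt(17 ),-4*sqrt(17) /17,sqrt(2), sqrt(6), sqrt ( 10 ), sqrt( 17), sqrt( 19 )] 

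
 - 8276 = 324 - 8600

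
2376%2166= 210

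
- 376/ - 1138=188/569 =0.33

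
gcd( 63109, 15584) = 1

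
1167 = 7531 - 6364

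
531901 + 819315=1351216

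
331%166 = 165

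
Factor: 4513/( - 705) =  - 3^( - 1)*5^(-1)*47^( - 1 )*4513^1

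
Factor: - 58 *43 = - 2^1*29^1  *  43^1 = - 2494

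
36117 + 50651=86768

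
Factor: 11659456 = 2^6*182179^1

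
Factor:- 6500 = - 2^2*5^3*13^1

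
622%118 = 32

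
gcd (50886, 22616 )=5654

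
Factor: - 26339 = -26339^1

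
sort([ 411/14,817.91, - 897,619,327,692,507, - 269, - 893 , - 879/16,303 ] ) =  [- 897, - 893,  -  269, - 879/16, 411/14,303, 327,507,619,  692,817.91 ] 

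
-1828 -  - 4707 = 2879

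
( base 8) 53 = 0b101011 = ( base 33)1a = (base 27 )1g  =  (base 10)43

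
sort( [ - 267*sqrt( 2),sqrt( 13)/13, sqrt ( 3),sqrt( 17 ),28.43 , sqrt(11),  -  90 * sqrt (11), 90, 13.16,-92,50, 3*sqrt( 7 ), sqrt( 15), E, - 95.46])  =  [ - 267 * sqrt( 2), - 90*sqrt ( 11), - 95.46, - 92,sqrt( 13)/13,sqrt(3 ),E,sqrt(11 ),sqrt (15) , sqrt( 17),3*sqrt( 7),13.16, 28.43, 50,90]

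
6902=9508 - 2606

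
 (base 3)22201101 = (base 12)3817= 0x18D3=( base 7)24346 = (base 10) 6355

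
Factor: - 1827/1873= -3^2*7^1 * 29^1*1873^ ( - 1) 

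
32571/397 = 32571/397 = 82.04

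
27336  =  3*9112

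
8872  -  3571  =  5301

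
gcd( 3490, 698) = 698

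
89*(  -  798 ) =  - 71022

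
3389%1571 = 247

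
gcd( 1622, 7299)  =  811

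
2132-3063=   - 931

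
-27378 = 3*( - 9126 )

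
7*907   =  6349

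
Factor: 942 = 2^1*3^1 * 157^1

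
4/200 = 1/50= 0.02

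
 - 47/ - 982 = 47/982 = 0.05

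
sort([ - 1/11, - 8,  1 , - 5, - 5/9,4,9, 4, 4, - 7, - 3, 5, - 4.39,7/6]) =[ - 8, - 7, - 5, - 4.39, - 3, - 5/9, - 1/11,1, 7/6, 4,4, 4,5,9]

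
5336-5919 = - 583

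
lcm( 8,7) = 56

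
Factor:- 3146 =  -2^1*11^2*13^1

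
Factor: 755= 5^1*151^1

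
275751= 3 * 91917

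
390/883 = 390/883 = 0.44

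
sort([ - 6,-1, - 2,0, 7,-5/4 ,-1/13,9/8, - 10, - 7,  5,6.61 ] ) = [ - 10 , - 7,- 6,  -  2,  -  5/4, - 1,  -  1/13, 0,9/8, 5, 6.61,7 ] 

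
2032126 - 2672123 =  - 639997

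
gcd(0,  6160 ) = 6160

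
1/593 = 1/593= 0.00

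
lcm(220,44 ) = 220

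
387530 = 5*77506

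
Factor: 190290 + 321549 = 3^4*71^1*89^1 = 511839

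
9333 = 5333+4000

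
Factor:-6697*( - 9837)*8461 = 3^2*37^1*181^1*1093^1*8461^1 = 557397049329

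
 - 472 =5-477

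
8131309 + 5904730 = 14036039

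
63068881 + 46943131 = 110012012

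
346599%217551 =129048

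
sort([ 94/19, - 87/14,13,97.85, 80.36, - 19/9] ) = [ - 87/14 ,  -  19/9, 94/19,13, 80.36 , 97.85] 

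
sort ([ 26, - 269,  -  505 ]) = [ - 505 , - 269,26]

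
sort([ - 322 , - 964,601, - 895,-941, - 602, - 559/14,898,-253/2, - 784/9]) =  [ - 964 , - 941, - 895, - 602,-322,- 253/2, - 784/9, - 559/14,601 , 898]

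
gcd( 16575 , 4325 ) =25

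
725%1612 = 725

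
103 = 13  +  90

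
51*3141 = 160191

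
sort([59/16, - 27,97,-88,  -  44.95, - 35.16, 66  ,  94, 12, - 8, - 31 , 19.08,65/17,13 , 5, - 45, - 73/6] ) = [- 88 ,-45,-44.95, - 35.16, - 31, - 27,  -  73/6,-8, 59/16 , 65/17, 5, 12, 13, 19.08,66, 94, 97]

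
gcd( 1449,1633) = 23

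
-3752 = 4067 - 7819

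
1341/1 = 1341 = 1341.00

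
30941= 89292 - 58351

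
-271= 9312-9583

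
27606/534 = 51+62/89  =  51.70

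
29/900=29/900  =  0.03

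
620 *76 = 47120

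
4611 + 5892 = 10503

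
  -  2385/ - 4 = 2385/4 = 596.25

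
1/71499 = 1/71499=0.00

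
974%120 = 14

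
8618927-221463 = 8397464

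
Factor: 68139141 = 3^1*7^1 * 3244721^1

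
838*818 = 685484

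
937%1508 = 937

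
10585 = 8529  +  2056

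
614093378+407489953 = 1021583331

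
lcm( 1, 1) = 1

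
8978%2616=1130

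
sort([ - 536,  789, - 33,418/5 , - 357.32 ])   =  [ - 536, - 357.32, - 33 , 418/5,789]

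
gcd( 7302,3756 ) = 6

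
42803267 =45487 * 941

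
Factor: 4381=13^1*337^1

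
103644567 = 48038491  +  55606076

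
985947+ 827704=1813651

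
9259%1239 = 586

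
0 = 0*3180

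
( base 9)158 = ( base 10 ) 134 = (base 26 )54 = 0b10000110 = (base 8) 206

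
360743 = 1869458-1508715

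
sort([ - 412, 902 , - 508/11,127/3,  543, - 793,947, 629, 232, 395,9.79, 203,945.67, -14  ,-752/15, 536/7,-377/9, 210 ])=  [  -  793, - 412, -752/15,- 508/11, - 377/9,-14,  9.79, 127/3, 536/7 , 203, 210,232,  395,543,  629, 902,945.67,  947]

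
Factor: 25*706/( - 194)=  - 5^2*97^( - 1) * 353^1 = - 8825/97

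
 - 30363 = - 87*349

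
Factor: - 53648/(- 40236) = 2^2*3^( - 1 )=4/3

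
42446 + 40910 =83356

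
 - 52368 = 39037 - 91405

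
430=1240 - 810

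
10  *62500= 625000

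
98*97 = 9506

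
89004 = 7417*12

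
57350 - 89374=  - 32024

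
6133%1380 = 613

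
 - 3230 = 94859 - 98089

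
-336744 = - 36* 9354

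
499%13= 5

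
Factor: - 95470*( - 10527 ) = 2^1*3^1*5^1 * 11^2*29^1  *9547^1 = 1005012690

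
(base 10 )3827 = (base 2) 111011110011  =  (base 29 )4FS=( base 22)7jl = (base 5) 110302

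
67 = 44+23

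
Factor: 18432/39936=6/13 = 2^1*  3^1*13^ ( - 1)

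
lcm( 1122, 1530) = 16830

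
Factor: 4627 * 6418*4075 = 2^1*5^2*7^1*163^1*661^1*3209^1 = 121011550450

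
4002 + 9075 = 13077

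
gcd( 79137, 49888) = 1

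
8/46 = 4/23 = 0.17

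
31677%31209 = 468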